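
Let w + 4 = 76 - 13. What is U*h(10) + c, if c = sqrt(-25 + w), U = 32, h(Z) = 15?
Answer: 480 + sqrt(34) ≈ 485.83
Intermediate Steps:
w = 59 (w = -4 + (76 - 13) = -4 + 63 = 59)
c = sqrt(34) (c = sqrt(-25 + 59) = sqrt(34) ≈ 5.8309)
U*h(10) + c = 32*15 + sqrt(34) = 480 + sqrt(34)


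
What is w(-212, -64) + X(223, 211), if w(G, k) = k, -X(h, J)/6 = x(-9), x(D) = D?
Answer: -10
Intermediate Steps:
X(h, J) = 54 (X(h, J) = -6*(-9) = 54)
w(-212, -64) + X(223, 211) = -64 + 54 = -10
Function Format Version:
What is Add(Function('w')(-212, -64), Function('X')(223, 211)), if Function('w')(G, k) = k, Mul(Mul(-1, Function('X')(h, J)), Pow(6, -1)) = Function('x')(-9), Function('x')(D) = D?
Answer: -10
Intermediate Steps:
Function('X')(h, J) = 54 (Function('X')(h, J) = Mul(-6, -9) = 54)
Add(Function('w')(-212, -64), Function('X')(223, 211)) = Add(-64, 54) = -10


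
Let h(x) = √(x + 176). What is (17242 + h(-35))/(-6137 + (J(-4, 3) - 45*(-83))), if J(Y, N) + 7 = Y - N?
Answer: -8621/1208 - √141/2416 ≈ -7.1415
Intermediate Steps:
J(Y, N) = -7 + Y - N (J(Y, N) = -7 + (Y - N) = -7 + Y - N)
h(x) = √(176 + x)
(17242 + h(-35))/(-6137 + (J(-4, 3) - 45*(-83))) = (17242 + √(176 - 35))/(-6137 + ((-7 - 4 - 1*3) - 45*(-83))) = (17242 + √141)/(-6137 + ((-7 - 4 - 3) + 3735)) = (17242 + √141)/(-6137 + (-14 + 3735)) = (17242 + √141)/(-6137 + 3721) = (17242 + √141)/(-2416) = (17242 + √141)*(-1/2416) = -8621/1208 - √141/2416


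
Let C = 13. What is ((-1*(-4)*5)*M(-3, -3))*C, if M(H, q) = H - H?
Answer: 0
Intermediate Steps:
M(H, q) = 0
((-1*(-4)*5)*M(-3, -3))*C = ((-1*(-4)*5)*0)*13 = ((4*5)*0)*13 = (20*0)*13 = 0*13 = 0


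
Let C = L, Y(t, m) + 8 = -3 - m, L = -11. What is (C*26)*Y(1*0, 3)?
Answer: 4004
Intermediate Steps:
Y(t, m) = -11 - m (Y(t, m) = -8 + (-3 - m) = -11 - m)
C = -11
(C*26)*Y(1*0, 3) = (-11*26)*(-11 - 1*3) = -286*(-11 - 3) = -286*(-14) = 4004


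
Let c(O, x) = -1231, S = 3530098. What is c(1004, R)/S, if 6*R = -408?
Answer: -1231/3530098 ≈ -0.00034872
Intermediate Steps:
R = -68 (R = (⅙)*(-408) = -68)
c(1004, R)/S = -1231/3530098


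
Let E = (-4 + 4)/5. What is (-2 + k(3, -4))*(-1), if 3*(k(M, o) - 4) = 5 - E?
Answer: -11/3 ≈ -3.6667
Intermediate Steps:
E = 0 (E = 0*(⅕) = 0)
k(M, o) = 17/3 (k(M, o) = 4 + (5 - 1*0)/3 = 4 + (5 + 0)/3 = 4 + (⅓)*5 = 4 + 5/3 = 17/3)
(-2 + k(3, -4))*(-1) = (-2 + 17/3)*(-1) = (11/3)*(-1) = -11/3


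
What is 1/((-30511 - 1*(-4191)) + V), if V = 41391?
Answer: 1/15071 ≈ 6.6353e-5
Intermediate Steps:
1/((-30511 - 1*(-4191)) + V) = 1/((-30511 - 1*(-4191)) + 41391) = 1/((-30511 + 4191) + 41391) = 1/(-26320 + 41391) = 1/15071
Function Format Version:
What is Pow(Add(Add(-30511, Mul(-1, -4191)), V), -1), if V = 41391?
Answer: Rational(1, 15071) ≈ 6.6353e-5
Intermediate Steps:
Pow(Add(Add(-30511, Mul(-1, -4191)), V), -1) = Pow(Add(Add(-30511, Mul(-1, -4191)), 41391), -1) = Pow(Add(Add(-30511, 4191), 41391), -1) = Pow(Add(-26320, 41391), -1) = Pow(15071, -1) = Rational(1, 15071)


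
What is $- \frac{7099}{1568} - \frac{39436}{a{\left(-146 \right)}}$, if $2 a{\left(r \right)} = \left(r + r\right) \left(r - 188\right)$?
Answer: $- \frac{102002821}{19115488} \approx -5.3361$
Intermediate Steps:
$a{\left(r \right)} = r \left(-188 + r\right)$ ($a{\left(r \right)} = \frac{\left(r + r\right) \left(r - 188\right)}{2} = \frac{2 r \left(-188 + r\right)}{2} = r \left(-188 + r\right)$)
$- \frac{7099}{1568} - \frac{39436}{a{\left(-146 \right)}} = - \frac{7099}{1568} - \frac{39436}{\left(-146\right) \left(-188 - 146\right)} = \left(-7099\right) \frac{1}{1568} - \frac{39436}{\left(-146\right) \left(-334\right)} = - \frac{7099}{1568} - \frac{39436}{48764} = - \frac{7099}{1568} - \frac{9859}{12191} = - \frac{102002821}{19115488}$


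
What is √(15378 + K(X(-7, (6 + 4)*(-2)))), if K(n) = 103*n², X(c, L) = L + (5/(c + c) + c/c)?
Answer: √10578511/14 ≈ 232.32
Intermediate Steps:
X(c, L) = 1 + L + 5/(2*c) (X(c, L) = L + (5/((2*c)) + 1) = L + (5*(1/(2*c)) + 1) = L + (5/(2*c) + 1) = L + (1 + 5/(2*c)) = 1 + L + 5/(2*c))
√(15378 + K(X(-7, (6 + 4)*(-2)))) = √(15378 + 103*(1 + (6 + 4)*(-2) + (5/2)/(-7))²) = √(15378 + 103*(1 + 10*(-2) + (5/2)*(-⅐))²) = √(15378 + 103*(1 - 20 - 5/14)²) = √(15378 + 103*(-271/14)²) = √(15378 + 103*(73441/196)) = √(15378 + 7564423/196) = √(10578511/196) = √10578511/14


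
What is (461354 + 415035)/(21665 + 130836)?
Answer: 876389/152501 ≈ 5.7468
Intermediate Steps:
(461354 + 415035)/(21665 + 130836) = 876389/152501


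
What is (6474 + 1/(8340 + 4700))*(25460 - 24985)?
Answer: 8019991295/2608 ≈ 3.0752e+6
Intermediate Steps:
(6474 + 1/(8340 + 4700))*(25460 - 24985) = (6474 + 1/13040)*475 = (84420961/13040)*475 = 8019991295/2608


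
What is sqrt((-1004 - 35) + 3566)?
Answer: 19*sqrt(7) ≈ 50.269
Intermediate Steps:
sqrt((-1004 - 35) + 3566) = sqrt(-1039 + 3566) = sqrt(2527) = 19*sqrt(7)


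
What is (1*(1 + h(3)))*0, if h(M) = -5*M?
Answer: 0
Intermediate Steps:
(1*(1 + h(3)))*0 = (1*(1 - 5*3))*0 = (1*(1 - 15))*0 = (1*(-14))*0 = -14*0 = 0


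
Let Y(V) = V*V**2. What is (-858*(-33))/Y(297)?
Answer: 26/24057 ≈ 0.0010808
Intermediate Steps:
Y(V) = V**3
(-858*(-33))/Y(297) = (-858*(-33))/(297**3) = 28314/26198073 = 28314*(1/26198073) = 26/24057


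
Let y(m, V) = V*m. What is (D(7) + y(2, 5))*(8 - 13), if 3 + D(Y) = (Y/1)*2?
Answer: -105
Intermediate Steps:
D(Y) = -3 + 2*Y (D(Y) = -3 + (Y/1)*2 = -3 + (Y*1)*2 = -3 + Y*2 = -3 + 2*Y)
(D(7) + y(2, 5))*(8 - 13) = ((-3 + 2*7) + 5*2)*(8 - 13) = ((-3 + 14) + 10)*(-5) = (11 + 10)*(-5) = 21*(-5) = -105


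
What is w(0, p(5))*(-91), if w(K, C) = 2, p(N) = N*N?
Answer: -182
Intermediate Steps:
p(N) = N²
w(0, p(5))*(-91) = 2*(-91) = -182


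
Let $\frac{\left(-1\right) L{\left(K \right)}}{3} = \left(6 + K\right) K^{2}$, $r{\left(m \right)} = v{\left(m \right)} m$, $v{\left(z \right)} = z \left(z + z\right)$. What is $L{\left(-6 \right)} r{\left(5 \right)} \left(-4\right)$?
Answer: $0$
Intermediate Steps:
$v{\left(z \right)} = 2 z^{2}$ ($v{\left(z \right)} = z 2 z = 2 z^{2}$)
$r{\left(m \right)} = 2 m^{3}$ ($r{\left(m \right)} = 2 m^{2} m = 2 m^{3}$)
$L{\left(K \right)} = - 3 K^{2} \left(6 + K\right)$ ($L{\left(K \right)} = - 3 \left(6 + K\right) K^{2} = - 3 K^{2} \left(6 + K\right)$)
$L{\left(-6 \right)} r{\left(5 \right)} \left(-4\right) = 3 \left(-6\right)^{2} \left(-6 - -6\right) 2 \cdot 5^{3} \left(-4\right) = 3 \cdot 36 \left(-6 + 6\right) 2 \cdot 125 \left(-4\right) = 3 \cdot 36 \cdot 0 \cdot 250 \left(-4\right) = 0 \cdot 250 \left(-4\right) = 0 \left(-4\right) = 0$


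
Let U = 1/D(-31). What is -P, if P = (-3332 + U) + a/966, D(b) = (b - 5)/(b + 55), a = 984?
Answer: 1609186/483 ≈ 3331.6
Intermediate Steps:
D(b) = (-5 + b)/(55 + b)
U = -2/3 (U = 1/((-5 - 31)/(55 - 31)) = 1/(-36/24) = 1/((1/24)*(-36)) = 1/(-3/2) = -2/3 ≈ -0.66667)
P = -1609186/483 (P = (-3332 - 2/3) + 984/966 = -9998/3 + 984*(1/966) = -9998/3 + 164/161 = -1609186/483 ≈ -3331.6)
-P = -1*(-1609186/483) = 1609186/483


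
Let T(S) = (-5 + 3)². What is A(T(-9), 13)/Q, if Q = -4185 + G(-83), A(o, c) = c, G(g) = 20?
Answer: -13/4165 ≈ -0.0031212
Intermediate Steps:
T(S) = 4 (T(S) = (-2)² = 4)
Q = -4165 (Q = -4185 + 20 = -4165)
A(T(-9), 13)/Q = 13/(-4165) = 13*(-1/4165) = -13/4165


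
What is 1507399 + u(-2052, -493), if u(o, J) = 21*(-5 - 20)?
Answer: 1506874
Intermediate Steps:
u(o, J) = -525 (u(o, J) = 21*(-25) = -525)
1507399 + u(-2052, -493) = 1507399 - 525 = 1506874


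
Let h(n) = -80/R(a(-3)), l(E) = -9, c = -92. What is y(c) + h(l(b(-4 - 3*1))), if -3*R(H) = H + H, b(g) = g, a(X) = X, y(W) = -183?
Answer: -223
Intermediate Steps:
R(H) = -2*H/3 (R(H) = -(H + H)/3 = -2*H/3)
h(n) = -40 (h(n) = -80/((-⅔*(-3))) = -80/2 = -80*½ = -40)
y(c) + h(l(b(-4 - 3*1))) = -183 - 40 = -223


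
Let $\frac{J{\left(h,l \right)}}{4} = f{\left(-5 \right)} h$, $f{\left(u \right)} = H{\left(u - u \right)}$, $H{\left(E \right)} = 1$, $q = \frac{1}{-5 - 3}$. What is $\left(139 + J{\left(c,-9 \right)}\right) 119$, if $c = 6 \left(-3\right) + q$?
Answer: $\frac{15827}{2} \approx 7913.5$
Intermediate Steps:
$q = - \frac{1}{8}$ ($q = \frac{1}{-8} = - \frac{1}{8} \approx -0.125$)
$f{\left(u \right)} = 1$
$c = - \frac{145}{8}$ ($c = 6 \left(-3\right) - \frac{1}{8} = -18 - \frac{1}{8} = - \frac{145}{8} \approx -18.125$)
$J{\left(h,l \right)} = 4 h$ ($J{\left(h,l \right)} = 4 \cdot 1 h = 4 h$)
$\left(139 + J{\left(c,-9 \right)}\right) 119 = \left(139 + 4 \left(- \frac{145}{8}\right)\right) 119 = \left(139 - \frac{145}{2}\right) 119 = \frac{133}{2} \cdot 119 = \frac{15827}{2}$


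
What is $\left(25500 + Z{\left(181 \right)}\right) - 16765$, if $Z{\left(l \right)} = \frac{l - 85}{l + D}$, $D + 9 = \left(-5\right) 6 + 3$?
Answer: $\frac{1266671}{145} \approx 8735.7$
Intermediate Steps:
$D = -36$ ($D = -9 + \left(\left(-5\right) 6 + 3\right) = -9 + \left(-30 + 3\right) = -9 - 27 = -36$)
$Z{\left(l \right)} = \frac{-85 + l}{-36 + l}$ ($Z{\left(l \right)} = \frac{l - 85}{l - 36} = \frac{-85 + l}{-36 + l}$)
$\left(25500 + Z{\left(181 \right)}\right) - 16765 = \left(25500 + \frac{-85 + 181}{-36 + 181}\right) - 16765 = \left(25500 + \frac{1}{145} \cdot 96\right) - 16765 = \left(25500 + \frac{96}{145}\right) - 16765 = \frac{3697596}{145} - 16765 = \frac{1266671}{145}$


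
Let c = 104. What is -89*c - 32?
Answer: -9288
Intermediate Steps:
-89*c - 32 = -89*104 - 32 = -9256 - 32 = -9288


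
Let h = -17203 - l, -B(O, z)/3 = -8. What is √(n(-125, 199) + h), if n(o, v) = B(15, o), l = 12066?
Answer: I*√29245 ≈ 171.01*I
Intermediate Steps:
B(O, z) = 24 (B(O, z) = -3*(-8) = 24)
n(o, v) = 24
h = -29269 (h = -17203 - 1*12066 = -17203 - 12066 = -29269)
√(n(-125, 199) + h) = √(24 - 29269) = √(-29245) = I*√29245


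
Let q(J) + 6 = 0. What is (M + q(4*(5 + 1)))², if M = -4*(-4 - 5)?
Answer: 900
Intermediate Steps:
q(J) = -6 (q(J) = -6 + 0 = -6)
M = 36 (M = -4*(-9) = 36)
(M + q(4*(5 + 1)))² = (36 - 6)² = 30² = 900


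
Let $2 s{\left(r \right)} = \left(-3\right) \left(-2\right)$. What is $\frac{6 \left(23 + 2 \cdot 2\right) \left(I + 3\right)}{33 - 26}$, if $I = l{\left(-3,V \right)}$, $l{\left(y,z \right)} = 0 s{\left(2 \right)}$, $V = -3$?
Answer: $\frac{486}{7} \approx 69.429$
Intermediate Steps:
$s{\left(r \right)} = 3$ ($s{\left(r \right)} = \frac{\left(-3\right) \left(-2\right)}{2} = \frac{1}{2} \cdot 6 = 3$)
$l{\left(y,z \right)} = 0$ ($l{\left(y,z \right)} = 0 \cdot 3 = 0$)
$I = 0$
$\frac{6 \left(23 + 2 \cdot 2\right) \left(I + 3\right)}{33 - 26} = \frac{6 \left(23 + 2 \cdot 2\right) \left(0 + 3\right)}{33 - 26} = \frac{6 \left(23 + 4\right) 3}{7} = 6 \cdot 27 \cdot 3 \cdot \frac{1}{7} = 6 \cdot 81 \cdot \frac{1}{7} = 486 \cdot \frac{1}{7} = \frac{486}{7}$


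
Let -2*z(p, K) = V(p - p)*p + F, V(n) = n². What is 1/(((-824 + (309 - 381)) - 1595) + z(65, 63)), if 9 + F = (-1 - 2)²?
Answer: -1/2491 ≈ -0.00040145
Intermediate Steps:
F = 0 (F = -9 + (-1 - 2)² = -9 + (-3)² = -9 + 9 = 0)
z(p, K) = 0 (z(p, K) = -((p - p)²*p + 0)/2 = -(0²*p + 0)/2 = -(0*p + 0)/2 = -(0 + 0)/2 = -½*0 = 0)
1/(((-824 + (309 - 381)) - 1595) + z(65, 63)) = 1/(((-824 + (309 - 381)) - 1595) + 0) = 1/(((-824 - 72) - 1595) + 0) = 1/((-896 - 1595) + 0) = 1/(-2491 + 0) = 1/(-2491) = -1/2491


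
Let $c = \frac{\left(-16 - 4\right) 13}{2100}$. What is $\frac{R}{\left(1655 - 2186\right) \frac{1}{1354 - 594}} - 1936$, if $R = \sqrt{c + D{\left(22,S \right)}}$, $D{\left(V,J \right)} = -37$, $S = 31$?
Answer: $-1936 - \frac{152 i \sqrt{409290}}{11151} \approx -1936.0 - 8.7206 i$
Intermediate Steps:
$c = - \frac{13}{105}$ ($c = \left(-20\right) 13 \cdot \frac{1}{2100} = \left(-260\right) \frac{1}{2100} = - \frac{13}{105} \approx -0.12381$)
$R = \frac{i \sqrt{409290}}{105}$ ($R = \sqrt{- \frac{13}{105} - 37} = \sqrt{- \frac{3898}{105}} = \frac{i \sqrt{409290}}{105} \approx 6.0929 i$)
$\frac{R}{\left(1655 - 2186\right) \frac{1}{1354 - 594}} - 1936 = \frac{\frac{1}{105} i \sqrt{409290}}{\left(1655 - 2186\right) \frac{1}{1354 - 594}} - 1936 = \frac{\frac{1}{105} i \sqrt{409290}}{\left(-531\right) \frac{1}{760}} - 1936 = \frac{\frac{1}{105} i \sqrt{409290}}{- \frac{531}{760}} - 1936 = \frac{i \sqrt{409290}}{105} \left(- \frac{760}{531}\right) - 1936 = - \frac{152 i \sqrt{409290}}{11151} - 1936 = -1936 - \frac{152 i \sqrt{409290}}{11151}$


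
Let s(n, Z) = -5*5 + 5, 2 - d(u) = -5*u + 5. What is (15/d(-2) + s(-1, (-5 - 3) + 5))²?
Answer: 75625/169 ≈ 447.49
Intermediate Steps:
d(u) = -3 + 5*u (d(u) = 2 - (-5*u + 5) = 2 - (5 - 5*u) = 2 + (-5 + 5*u) = -3 + 5*u)
s(n, Z) = -20 (s(n, Z) = -25 + 5 = -20)
(15/d(-2) + s(-1, (-5 - 3) + 5))² = (15/(-3 + 5*(-2)) - 20)² = (15/(-3 - 10) - 20)² = (15/(-13) - 20)² = (15*(-1/13) - 20)² = (-15/13 - 20)² = (-275/13)² = 75625/169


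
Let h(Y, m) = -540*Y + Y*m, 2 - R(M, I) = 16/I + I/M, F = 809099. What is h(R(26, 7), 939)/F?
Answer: -5757/21036574 ≈ -0.00027367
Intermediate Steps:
R(M, I) = 2 - 16/I - I/M (R(M, I) = 2 - (16/I + I/M) = 2 + (-16/I - I/M) = 2 - 16/I - I/M)
h(R(26, 7), 939)/F = ((2 - 16/7 - 1*7/26)*(-540 + 939))/809099 = ((2 - 16*1/7 - 1*7*1/26)*399)*(1/809099) = ((2 - 16/7 - 7/26)*399)*(1/809099) = -101/182*399*(1/809099) = -5757/26*1/809099 = -5757/21036574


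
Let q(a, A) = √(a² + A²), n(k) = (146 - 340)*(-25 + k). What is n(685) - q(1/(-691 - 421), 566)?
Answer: -128040 - √396134289665/1112 ≈ -1.2861e+5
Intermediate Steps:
n(k) = 4850 - 194*k (n(k) = -194*(-25 + k) = 4850 - 194*k)
q(a, A) = √(A² + a²)
n(685) - q(1/(-691 - 421), 566) = (4850 - 194*685) - √(566² + (1/(-691 - 421))²) = (4850 - 132890) - √(320356 + (1/(-1112))²) = -128040 - √(320356 + (-1/1112)²) = -128040 - √(320356 + 1/1236544) = -128040 - √(396134289665/1236544) = -128040 - √396134289665/1112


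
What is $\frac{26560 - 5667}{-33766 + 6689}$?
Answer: $- \frac{20893}{27077} \approx -0.77161$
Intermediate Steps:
$\frac{26560 - 5667}{-33766 + 6689} = \frac{20893}{-27077} = 20893 \left(- \frac{1}{27077}\right) = - \frac{20893}{27077}$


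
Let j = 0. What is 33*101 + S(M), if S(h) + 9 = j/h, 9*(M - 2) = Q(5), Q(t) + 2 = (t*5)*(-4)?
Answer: 3324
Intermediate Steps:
Q(t) = -2 - 20*t (Q(t) = -2 + (t*5)*(-4) = -2 + (5*t)*(-4) = -2 - 20*t)
M = -28/3 (M = 2 + (-2 - 20*5)/9 = 2 + (-2 - 100)/9 = 2 + (⅑)*(-102) = 2 - 34/3 = -28/3 ≈ -9.3333)
S(h) = -9 (S(h) = -9 + 0/h = -9 + 0 = -9)
33*101 + S(M) = 33*101 - 9 = 3333 - 9 = 3324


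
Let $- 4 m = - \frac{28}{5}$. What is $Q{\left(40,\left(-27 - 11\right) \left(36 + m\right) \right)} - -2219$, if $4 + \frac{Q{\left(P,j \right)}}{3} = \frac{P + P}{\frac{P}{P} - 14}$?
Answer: $\frac{28451}{13} \approx 2188.5$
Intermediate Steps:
$m = \frac{7}{5}$ ($m = - \frac{\left(-28\right) \frac{1}{5}}{4} = \left(- \frac{1}{4}\right) \left(- \frac{28}{5}\right) = \frac{7}{5} \approx 1.4$)
$Q{\left(P,j \right)} = -12 - \frac{6 P}{13}$ ($Q{\left(P,j \right)} = -12 + 3 \frac{P + P}{\frac{P}{P} - 14} = -12 + 3 \frac{2 P}{1 - 14} = -12 + 3 \frac{2 P}{-13} = -12 + 3 \cdot 2 P \left(- \frac{1}{13}\right) = -12 + 3 \left(- \frac{2 P}{13}\right) = -12 - \frac{6 P}{13}$)
$Q{\left(40,\left(-27 - 11\right) \left(36 + m\right) \right)} - -2219 = \left(-12 - \frac{240}{13}\right) - -2219 = \left(-12 - \frac{240}{13}\right) + 2219 = - \frac{396}{13} + 2219 = \frac{28451}{13}$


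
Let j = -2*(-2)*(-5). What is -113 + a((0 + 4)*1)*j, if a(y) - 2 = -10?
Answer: 47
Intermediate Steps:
a(y) = -8 (a(y) = 2 - 10 = -8)
j = -20 (j = 4*(-5) = -20)
-113 + a((0 + 4)*1)*j = -113 - 8*(-20) = -113 + 160 = 47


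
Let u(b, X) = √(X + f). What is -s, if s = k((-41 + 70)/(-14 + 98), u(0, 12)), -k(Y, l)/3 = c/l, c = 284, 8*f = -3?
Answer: 568*√186/31 ≈ 249.89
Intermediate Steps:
f = -3/8 (f = (⅛)*(-3) = -3/8 ≈ -0.37500)
u(b, X) = √(-3/8 + X) (u(b, X) = √(X - 3/8) = √(-3/8 + X))
k(Y, l) = -852/l
s = -568*√186/31 (s = -852*4/√(-6 + 16*12) = -852*4/√(-6 + 192) = -852*2*√186/93 = -568*√186/31 ≈ -249.89)
-s = -(-568)*√186/31 = 568*√186/31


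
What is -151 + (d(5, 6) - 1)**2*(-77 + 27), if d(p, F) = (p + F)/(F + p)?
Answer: -151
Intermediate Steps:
d(p, F) = 1 (d(p, F) = (F + p)/(F + p) = 1)
-151 + (d(5, 6) - 1)**2*(-77 + 27) = -151 + (1 - 1)**2*(-77 + 27) = -151 + 0**2*(-50) = -151 + 0*(-50) = -151 + 0 = -151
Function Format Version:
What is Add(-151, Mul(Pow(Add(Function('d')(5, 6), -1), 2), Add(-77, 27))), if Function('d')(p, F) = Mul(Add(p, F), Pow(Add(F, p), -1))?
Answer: -151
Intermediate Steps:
Function('d')(p, F) = 1 (Function('d')(p, F) = Mul(Add(F, p), Pow(Add(F, p), -1)) = 1)
Add(-151, Mul(Pow(Add(Function('d')(5, 6), -1), 2), Add(-77, 27))) = Add(-151, Mul(Pow(Add(1, -1), 2), Add(-77, 27))) = Add(-151, Mul(Pow(0, 2), -50)) = Add(-151, Mul(0, -50)) = Add(-151, 0) = -151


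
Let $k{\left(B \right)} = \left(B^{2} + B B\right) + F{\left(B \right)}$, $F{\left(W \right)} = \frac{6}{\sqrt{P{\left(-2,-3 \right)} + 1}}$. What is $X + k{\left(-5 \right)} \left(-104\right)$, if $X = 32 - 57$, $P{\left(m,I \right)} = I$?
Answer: $-5225 + 312 i \sqrt{2} \approx -5225.0 + 441.23 i$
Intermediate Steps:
$F{\left(W \right)} = - 3 i \sqrt{2}$ ($F{\left(W \right)} = \frac{6}{\sqrt{-3 + 1}} = \frac{6}{\sqrt{-2}} = \frac{6}{i \sqrt{2}} = 6 \left(- \frac{i \sqrt{2}}{2}\right) = - 3 i \sqrt{2}$)
$X = -25$ ($X = 32 - 57 = -25$)
$k{\left(B \right)} = 2 B^{2} - 3 i \sqrt{2}$ ($k{\left(B \right)} = \left(B^{2} + B B\right) - 3 i \sqrt{2} = \left(B^{2} + B^{2}\right) - 3 i \sqrt{2} = 2 B^{2} - 3 i \sqrt{2}$)
$X + k{\left(-5 \right)} \left(-104\right) = -25 + \left(2 \left(-5\right)^{2} - 3 i \sqrt{2}\right) \left(-104\right) = -25 + \left(2 \cdot 25 - 3 i \sqrt{2}\right) \left(-104\right) = -25 + \left(50 - 3 i \sqrt{2}\right) \left(-104\right) = -25 - \left(5200 - 312 i \sqrt{2}\right) = -5225 + 312 i \sqrt{2}$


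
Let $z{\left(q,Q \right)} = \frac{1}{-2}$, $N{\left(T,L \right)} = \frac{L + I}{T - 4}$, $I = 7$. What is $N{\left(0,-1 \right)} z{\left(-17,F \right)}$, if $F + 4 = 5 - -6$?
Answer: $\frac{3}{4} \approx 0.75$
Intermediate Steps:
$N{\left(T,L \right)} = \frac{7 + L}{-4 + T}$ ($N{\left(T,L \right)} = \frac{L + 7}{T - 4} = \frac{7 + L}{-4 + T}$)
$F = 7$ ($F = -4 + \left(5 - -6\right) = -4 + \left(5 + 6\right) = -4 + 11 = 7$)
$z{\left(q,Q \right)} = - \frac{1}{2}$
$N{\left(0,-1 \right)} z{\left(-17,F \right)} = \frac{7 - 1}{-4 + 0} \left(- \frac{1}{2}\right) = \frac{1}{-4} \cdot 6 \left(- \frac{1}{2}\right) = \left(- \frac{1}{4}\right) 6 \left(- \frac{1}{2}\right) = \left(- \frac{3}{2}\right) \left(- \frac{1}{2}\right) = \frac{3}{4}$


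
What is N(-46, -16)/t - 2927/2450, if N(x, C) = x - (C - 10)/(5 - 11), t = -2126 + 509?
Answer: -282223/242550 ≈ -1.1636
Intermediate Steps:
t = -1617
N(x, C) = -5/3 + x + C/6 (N(x, C) = x - (-10 + C)/(-6) = x - (-10 + C)*(-1)/6 = x - (5/3 - C/6) = x + (-5/3 + C/6) = -5/3 + x + C/6)
N(-46, -16)/t - 2927/2450 = (-5/3 - 46 + (1/6)*(-16))/(-1617) - 2927/2450 = (-5/3 - 46 - 8/3)*(-1/1617) - 2927*1/2450 = -151/3*(-1/1617) - 2927/2450 = 151/4851 - 2927/2450 = -282223/242550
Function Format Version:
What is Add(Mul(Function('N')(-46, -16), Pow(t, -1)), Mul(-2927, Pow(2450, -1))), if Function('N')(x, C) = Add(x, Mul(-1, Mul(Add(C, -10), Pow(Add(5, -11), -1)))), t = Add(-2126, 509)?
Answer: Rational(-282223, 242550) ≈ -1.1636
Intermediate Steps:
t = -1617
Function('N')(x, C) = Add(Rational(-5, 3), x, Mul(Rational(1, 6), C)) (Function('N')(x, C) = Add(x, Mul(-1, Mul(Add(-10, C), Pow(-6, -1)))) = Add(x, Mul(-1, Mul(Add(-10, C), Rational(-1, 6)))) = Add(x, Mul(-1, Add(Rational(5, 3), Mul(Rational(-1, 6), C)))) = Add(x, Add(Rational(-5, 3), Mul(Rational(1, 6), C))) = Add(Rational(-5, 3), x, Mul(Rational(1, 6), C)))
Add(Mul(Function('N')(-46, -16), Pow(t, -1)), Mul(-2927, Pow(2450, -1))) = Add(Mul(Add(Rational(-5, 3), -46, Mul(Rational(1, 6), -16)), Pow(-1617, -1)), Mul(-2927, Pow(2450, -1))) = Add(Mul(Add(Rational(-5, 3), -46, Rational(-8, 3)), Rational(-1, 1617)), Mul(-2927, Rational(1, 2450))) = Add(Mul(Rational(-151, 3), Rational(-1, 1617)), Rational(-2927, 2450)) = Add(Rational(151, 4851), Rational(-2927, 2450)) = Rational(-282223, 242550)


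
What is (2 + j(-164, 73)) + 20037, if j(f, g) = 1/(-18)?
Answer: 360701/18 ≈ 20039.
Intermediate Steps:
j(f, g) = -1/18
(2 + j(-164, 73)) + 20037 = (2 - 1/18) + 20037 = 35/18 + 20037 = 360701/18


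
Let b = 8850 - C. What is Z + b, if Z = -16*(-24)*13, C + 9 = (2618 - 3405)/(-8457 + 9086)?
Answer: 8713066/629 ≈ 13852.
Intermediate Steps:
C = -6448/629 (C = -9 + (2618 - 3405)/(-8457 + 9086) = -9 - 787/629 = -6448/629 ≈ -10.251)
Z = 4992 (Z = 384*13 = 4992)
b = 5573098/629 (b = 8850 - 1*(-6448/629) = 8850 + 6448/629 = 5573098/629 ≈ 8860.3)
Z + b = 4992 + 5573098/629 = 8713066/629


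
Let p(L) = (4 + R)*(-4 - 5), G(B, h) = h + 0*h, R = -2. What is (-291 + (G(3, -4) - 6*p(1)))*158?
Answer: -29546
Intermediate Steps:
G(B, h) = h (G(B, h) = h + 0 = h)
p(L) = -18 (p(L) = (4 - 2)*(-4 - 5) = 2*(-9) = -18)
(-291 + (G(3, -4) - 6*p(1)))*158 = (-291 + (-4 - 6*(-18)))*158 = (-291 + (-4 + 108))*158 = (-291 + 104)*158 = -187*158 = -29546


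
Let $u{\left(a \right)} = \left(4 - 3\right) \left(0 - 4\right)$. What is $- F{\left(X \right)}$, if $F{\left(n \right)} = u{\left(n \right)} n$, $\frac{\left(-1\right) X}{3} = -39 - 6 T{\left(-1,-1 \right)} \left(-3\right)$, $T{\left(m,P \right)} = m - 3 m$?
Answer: $36$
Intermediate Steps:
$T{\left(m,P \right)} = - 2 m$
$u{\left(a \right)} = -4$ ($u{\left(a \right)} = 1 \left(-4\right) = -4$)
$X = 9$ ($X = - 3 \left(-39 - 6 \left(\left(-2\right) \left(-1\right)\right) \left(-3\right)\right) = - 3 \left(-39 - 6 \cdot 2 \left(-3\right)\right) = - 3 \left(-39 - 12 \left(-3\right)\right) = - 3 \left(-39 - -36\right) = - 3 \left(-39 + 36\right) = \left(-3\right) \left(-3\right) = 9$)
$F{\left(n \right)} = - 4 n$
$- F{\left(X \right)} = - \left(-4\right) 9 = \left(-1\right) \left(-36\right) = 36$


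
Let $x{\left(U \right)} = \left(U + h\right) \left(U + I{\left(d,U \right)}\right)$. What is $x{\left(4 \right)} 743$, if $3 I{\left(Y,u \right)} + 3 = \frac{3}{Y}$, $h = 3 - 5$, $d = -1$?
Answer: $2972$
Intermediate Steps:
$h = -2$ ($h = 3 - 5 = -2$)
$I{\left(Y,u \right)} = -1 + \frac{1}{Y}$ ($I{\left(Y,u \right)} = -1 + \frac{3 \frac{1}{Y}}{3} = -1 + \frac{1}{Y}$)
$x{\left(U \right)} = \left(-2 + U\right)^{2}$ ($x{\left(U \right)} = \left(U - 2\right) \left(U + \frac{1 - -1}{-1}\right) = \left(-2 + U\right) \left(U - \left(1 + 1\right)\right) = \left(-2 + U\right) \left(U - 2\right) = \left(-2 + U\right) \left(-2 + U\right) = \left(-2 + U\right)^{2}$)
$x{\left(4 \right)} 743 = \left(4 + 4^{2} - 16\right) 743 = \left(4 + 16 - 16\right) 743 = 4 \cdot 743 = 2972$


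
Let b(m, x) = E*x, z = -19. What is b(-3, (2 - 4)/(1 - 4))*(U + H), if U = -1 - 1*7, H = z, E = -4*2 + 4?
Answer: 72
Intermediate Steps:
E = -4 (E = -8 + 4 = -4)
H = -19
b(m, x) = -4*x
U = -8 (U = -1 - 7 = -8)
b(-3, (2 - 4)/(1 - 4))*(U + H) = (-4*(2 - 4)/(1 - 4))*(-8 - 19) = -(-8)/(-3)*(-27) = -(-8)*(-1)/3*(-27) = -4*2/3*(-27) = -8/3*(-27) = 72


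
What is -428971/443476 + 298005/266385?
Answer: 1192441703/7875690284 ≈ 0.15141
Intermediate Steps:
-428971/443476 + 298005/266385 = -428971*1/443476 + 298005*(1/266385) = -428971/443476 + 19867/17759 = 1192441703/7875690284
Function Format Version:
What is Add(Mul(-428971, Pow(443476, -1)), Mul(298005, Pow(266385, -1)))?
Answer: Rational(1192441703, 7875690284) ≈ 0.15141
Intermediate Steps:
Add(Mul(-428971, Pow(443476, -1)), Mul(298005, Pow(266385, -1))) = Add(Mul(-428971, Rational(1, 443476)), Mul(298005, Rational(1, 266385))) = Add(Rational(-428971, 443476), Rational(19867, 17759)) = Rational(1192441703, 7875690284)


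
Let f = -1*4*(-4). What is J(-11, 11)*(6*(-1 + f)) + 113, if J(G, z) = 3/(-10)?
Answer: 86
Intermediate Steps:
J(G, z) = -3/10 (J(G, z) = 3*(-1/10) = -3/10)
f = 16 (f = -4*(-4) = 16)
J(-11, 11)*(6*(-1 + f)) + 113 = -9*(-1 + 16)/5 + 113 = -9*15/5 + 113 = -3/10*90 + 113 = -27 + 113 = 86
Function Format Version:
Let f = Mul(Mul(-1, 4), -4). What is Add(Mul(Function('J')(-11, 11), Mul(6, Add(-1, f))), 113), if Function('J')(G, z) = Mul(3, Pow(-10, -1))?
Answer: 86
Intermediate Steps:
Function('J')(G, z) = Rational(-3, 10) (Function('J')(G, z) = Mul(3, Rational(-1, 10)) = Rational(-3, 10))
f = 16 (f = Mul(-4, -4) = 16)
Add(Mul(Function('J')(-11, 11), Mul(6, Add(-1, f))), 113) = Add(Mul(Rational(-3, 10), Mul(6, Add(-1, 16))), 113) = Add(Mul(Rational(-3, 10), Mul(6, 15)), 113) = Add(Mul(Rational(-3, 10), 90), 113) = Add(-27, 113) = 86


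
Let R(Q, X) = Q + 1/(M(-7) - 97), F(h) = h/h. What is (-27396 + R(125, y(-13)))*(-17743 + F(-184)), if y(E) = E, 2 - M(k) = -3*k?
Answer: 28062849627/58 ≈ 4.8384e+8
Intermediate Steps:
M(k) = 2 + 3*k (M(k) = 2 - (-3)*k = 2 + 3*k)
F(h) = 1
R(Q, X) = -1/116 + Q (R(Q, X) = Q + 1/((2 + 3*(-7)) - 97) = Q + 1/((2 - 21) - 97) = Q + 1/(-19 - 97) = Q + 1/(-116) = Q - 1/116 = -1/116 + Q)
(-27396 + R(125, y(-13)))*(-17743 + F(-184)) = (-27396 + (-1/116 + 125))*(-17743 + 1) = (-27396 + 14499/116)*(-17742) = -3163437/116*(-17742) = 28062849627/58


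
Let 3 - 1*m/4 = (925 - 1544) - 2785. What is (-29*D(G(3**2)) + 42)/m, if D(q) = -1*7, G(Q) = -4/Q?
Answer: 245/13628 ≈ 0.017978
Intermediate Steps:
D(q) = -7
m = 13628 (m = 12 - 4*((925 - 1544) - 2785) = 12 - 4*(-619 - 2785) = 12 - 4*(-3404) = 12 + 13616 = 13628)
(-29*D(G(3**2)) + 42)/m = (-29*(-7) + 42)/13628 = (203 + 42)*(1/13628) = 245*(1/13628) = 245/13628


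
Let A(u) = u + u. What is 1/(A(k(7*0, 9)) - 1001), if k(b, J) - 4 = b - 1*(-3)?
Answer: -1/987 ≈ -0.0010132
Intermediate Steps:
k(b, J) = 7 + b (k(b, J) = 4 + (b - 1*(-3)) = 4 + (b + 3) = 4 + (3 + b) = 7 + b)
A(u) = 2*u
1/(A(k(7*0, 9)) - 1001) = 1/(2*(7 + 7*0) - 1001) = 1/(2*(7 + 0) - 1001) = 1/(2*7 - 1001) = 1/(14 - 1001) = 1/(-987) = -1/987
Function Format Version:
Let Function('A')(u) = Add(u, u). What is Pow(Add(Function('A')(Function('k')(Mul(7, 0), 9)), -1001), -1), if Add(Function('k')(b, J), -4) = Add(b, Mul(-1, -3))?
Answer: Rational(-1, 987) ≈ -0.0010132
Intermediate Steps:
Function('k')(b, J) = Add(7, b) (Function('k')(b, J) = Add(4, Add(b, Mul(-1, -3))) = Add(4, Add(b, 3)) = Add(4, Add(3, b)) = Add(7, b))
Function('A')(u) = Mul(2, u)
Pow(Add(Function('A')(Function('k')(Mul(7, 0), 9)), -1001), -1) = Pow(Add(Mul(2, Add(7, Mul(7, 0))), -1001), -1) = Pow(Add(Mul(2, Add(7, 0)), -1001), -1) = Pow(Add(Mul(2, 7), -1001), -1) = Pow(Add(14, -1001), -1) = Pow(-987, -1) = Rational(-1, 987)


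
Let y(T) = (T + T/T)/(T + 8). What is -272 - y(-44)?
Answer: -9835/36 ≈ -273.19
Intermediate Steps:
y(T) = (1 + T)/(8 + T) (y(T) = (T + 1)/(8 + T) = (1 + T)/(8 + T))
-272 - y(-44) = -272 - (1 - 44)/(8 - 44) = -272 - (-43)/(-36) = -272 - (-1)*(-43)/36 = -272 - 1*43/36 = -272 - 43/36 = -9835/36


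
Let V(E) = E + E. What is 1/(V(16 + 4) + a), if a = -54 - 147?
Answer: -1/161 ≈ -0.0062112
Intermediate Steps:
V(E) = 2*E
a = -201
1/(V(16 + 4) + a) = 1/(2*(16 + 4) - 201) = 1/(2*20 - 201) = 1/(40 - 201) = 1/(-161) = -1/161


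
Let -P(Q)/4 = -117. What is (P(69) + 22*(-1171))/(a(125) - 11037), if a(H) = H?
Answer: 12647/5456 ≈ 2.3180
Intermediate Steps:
P(Q) = 468 (P(Q) = -4*(-117) = 468)
(P(69) + 22*(-1171))/(a(125) - 11037) = (468 + 22*(-1171))/(125 - 11037) = (468 - 25762)/(-10912) = -25294*(-1/10912) = 12647/5456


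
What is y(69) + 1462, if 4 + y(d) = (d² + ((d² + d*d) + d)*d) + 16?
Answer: 668014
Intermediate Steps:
y(d) = 12 + d² + d*(d + 2*d²) (y(d) = -4 + ((d² + ((d² + d*d) + d)*d) + 16) = -4 + ((d² + ((d² + d²) + d)*d) + 16) = -4 + ((d² + (2*d² + d)*d) + 16) = -4 + ((d² + (d + 2*d²)*d) + 16) = -4 + ((d² + d*(d + 2*d²)) + 16) = -4 + (16 + d² + d*(d + 2*d²)) = 12 + d² + d*(d + 2*d²))
y(69) + 1462 = (12 + 2*69² + 2*69³) + 1462 = (12 + 2*4761 + 2*328509) + 1462 = (12 + 9522 + 657018) + 1462 = 666552 + 1462 = 668014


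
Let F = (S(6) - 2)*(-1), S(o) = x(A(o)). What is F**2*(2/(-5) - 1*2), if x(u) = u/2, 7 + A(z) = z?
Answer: -15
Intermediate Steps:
A(z) = -7 + z
x(u) = u/2 (x(u) = u*(1/2) = u/2)
S(o) = -7/2 + o/2 (S(o) = (-7 + o)/2 = -7/2 + o/2)
F = 5/2 (F = ((-7/2 + (1/2)*6) - 2)*(-1) = ((-7/2 + 3) - 2)*(-1) = (-1/2 - 2)*(-1) = -5/2*(-1) = 5/2 ≈ 2.5000)
F**2*(2/(-5) - 1*2) = (5/2)**2*(2/(-5) - 1*2) = 25*(2*(-1/5) - 2)/4 = 25*(-2/5 - 2)/4 = (25/4)*(-12/5) = -15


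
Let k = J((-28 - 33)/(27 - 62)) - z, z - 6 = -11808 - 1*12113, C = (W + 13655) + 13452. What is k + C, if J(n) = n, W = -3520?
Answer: 1662631/35 ≈ 47504.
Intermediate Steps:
C = 23587 (C = (-3520 + 13655) + 13452 = 10135 + 13452 = 23587)
z = -23915 (z = 6 + (-11808 - 1*12113) = 6 + (-11808 - 12113) = 6 - 23921 = -23915)
k = 837086/35 (k = (-28 - 33)/(27 - 62) - 1*(-23915) = -61/(-35) + 23915 = -61*(-1/35) + 23915 = 61/35 + 23915 = 837086/35 ≈ 23917.)
k + C = 837086/35 + 23587 = 1662631/35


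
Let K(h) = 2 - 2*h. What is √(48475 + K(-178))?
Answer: √48833 ≈ 220.98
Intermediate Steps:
√(48475 + K(-178)) = √(48475 + (2 - 2*(-178))) = √(48475 + (2 + 356)) = √(48475 + 358) = √48833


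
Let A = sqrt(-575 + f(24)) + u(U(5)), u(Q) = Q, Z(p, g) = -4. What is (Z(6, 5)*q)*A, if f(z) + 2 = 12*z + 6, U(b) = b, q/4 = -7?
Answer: 560 + 112*I*sqrt(283) ≈ 560.0 + 1884.1*I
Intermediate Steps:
q = -28 (q = 4*(-7) = -28)
f(z) = 4 + 12*z (f(z) = -2 + (12*z + 6) = -2 + (6 + 12*z) = 4 + 12*z)
A = 5 + I*sqrt(283) (A = sqrt(-575 + (4 + 12*24)) + 5 = sqrt(-575 + (4 + 288)) + 5 = sqrt(-575 + 292) + 5 = sqrt(-283) + 5 = I*sqrt(283) + 5 = 5 + I*sqrt(283) ≈ 5.0 + 16.823*I)
(Z(6, 5)*q)*A = (-4*(-28))*(5 + I*sqrt(283)) = 112*(5 + I*sqrt(283)) = 560 + 112*I*sqrt(283)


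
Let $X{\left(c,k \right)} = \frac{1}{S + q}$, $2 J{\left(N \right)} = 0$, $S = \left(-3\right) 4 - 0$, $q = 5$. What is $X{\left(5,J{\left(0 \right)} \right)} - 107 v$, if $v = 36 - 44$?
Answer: $\frac{5991}{7} \approx 855.86$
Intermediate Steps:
$S = -12$ ($S = -12 + 0 = -12$)
$J{\left(N \right)} = 0$ ($J{\left(N \right)} = \frac{1}{2} \cdot 0 = 0$)
$X{\left(c,k \right)} = - \frac{1}{7}$ ($X{\left(c,k \right)} = \frac{1}{-12 + 5} = \frac{1}{-7} = - \frac{1}{7}$)
$v = -8$ ($v = 36 - 44 = -8$)
$X{\left(5,J{\left(0 \right)} \right)} - 107 v = - \frac{1}{7} - -856 = - \frac{1}{7} + 856 = \frac{5991}{7}$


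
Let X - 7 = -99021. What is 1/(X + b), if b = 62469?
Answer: -1/36545 ≈ -2.7364e-5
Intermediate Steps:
X = -99014 (X = 7 - 99021 = -99014)
1/(X + b) = 1/(-99014 + 62469) = 1/(-36545) = -1/36545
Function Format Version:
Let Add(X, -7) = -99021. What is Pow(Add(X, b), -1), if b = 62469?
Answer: Rational(-1, 36545) ≈ -2.7364e-5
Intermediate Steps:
X = -99014 (X = Add(7, -99021) = -99014)
Pow(Add(X, b), -1) = Pow(Add(-99014, 62469), -1) = Pow(-36545, -1) = Rational(-1, 36545)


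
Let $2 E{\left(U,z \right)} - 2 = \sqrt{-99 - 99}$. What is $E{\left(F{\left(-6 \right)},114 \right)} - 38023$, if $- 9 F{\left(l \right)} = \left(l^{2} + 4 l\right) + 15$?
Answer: $-38022 + \frac{3 i \sqrt{22}}{2} \approx -38022.0 + 7.0356 i$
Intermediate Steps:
$F{\left(l \right)} = - \frac{5}{3} - \frac{4 l}{9} - \frac{l^{2}}{9}$ ($F{\left(l \right)} = - \frac{\left(l^{2} + 4 l\right) + 15}{9} = - \frac{15 + l^{2} + 4 l}{9} = - \frac{5}{3} - \frac{4 l}{9} - \frac{l^{2}}{9}$)
$E{\left(U,z \right)} = 1 + \frac{3 i \sqrt{22}}{2}$ ($E{\left(U,z \right)} = 1 + \frac{\sqrt{-99 - 99}}{2} = 1 + \frac{\sqrt{-198}}{2} = 1 + \frac{3 i \sqrt{22}}{2}$)
$E{\left(F{\left(-6 \right)},114 \right)} - 38023 = \left(1 + \frac{3 i \sqrt{22}}{2}\right) - 38023 = -38022 + \frac{3 i \sqrt{22}}{2}$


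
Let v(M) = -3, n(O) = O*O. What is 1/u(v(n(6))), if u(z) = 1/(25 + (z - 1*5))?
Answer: 17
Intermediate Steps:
n(O) = O²
u(z) = 1/(20 + z) (u(z) = 1/(25 + (z - 5)) = 1/(25 + (-5 + z)) = 1/(20 + z))
1/u(v(n(6))) = 1/(1/(20 - 3)) = 1/(1/17) = 17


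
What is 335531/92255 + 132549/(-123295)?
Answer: 1165639466/454983209 ≈ 2.5619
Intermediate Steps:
335531/92255 + 132549/(-123295) = 335531*(1/92255) + 132549*(-1/123295) = 335531/92255 - 132549/123295 = 1165639466/454983209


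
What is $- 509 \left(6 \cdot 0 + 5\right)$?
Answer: $-2545$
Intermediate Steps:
$- 509 \left(6 \cdot 0 + 5\right) = - 509 \left(0 + 5\right) = \left(-509\right) 5 = -2545$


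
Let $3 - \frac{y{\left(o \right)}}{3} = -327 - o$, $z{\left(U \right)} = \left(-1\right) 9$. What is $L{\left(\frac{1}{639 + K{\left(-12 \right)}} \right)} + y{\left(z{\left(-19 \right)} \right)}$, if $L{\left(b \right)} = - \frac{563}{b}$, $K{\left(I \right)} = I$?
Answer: $-352038$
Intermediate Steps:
$z{\left(U \right)} = -9$
$y{\left(o \right)} = 990 + 3 o$ ($y{\left(o \right)} = 9 - 3 \left(-327 - o\right) = 9 + \left(981 + 3 o\right) = 990 + 3 o$)
$L{\left(\frac{1}{639 + K{\left(-12 \right)}} \right)} + y{\left(z{\left(-19 \right)} \right)} = - \frac{563}{\frac{1}{639 - 12}} + \left(990 + 3 \left(-9\right)\right) = - \frac{563}{\frac{1}{627}} + \left(990 - 27\right) = - 563 \frac{1}{\frac{1}{627}} + 963 = \left(-563\right) 627 + 963 = -353001 + 963 = -352038$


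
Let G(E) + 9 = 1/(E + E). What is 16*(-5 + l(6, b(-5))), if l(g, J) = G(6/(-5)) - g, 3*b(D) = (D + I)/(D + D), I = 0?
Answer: -980/3 ≈ -326.67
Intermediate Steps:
b(D) = ⅙ (b(D) = ((D + 0)/(D + D))/3 = (D/((2*D)))/3 = (D*(1/(2*D)))/3 = (⅓)*(½) = ⅙)
G(E) = -9 + 1/(2*E) (G(E) = -9 + 1/(E + E) = -9 + 1/(2*E))
l(g, J) = -113/12 - g (l(g, J) = (-9 + 1/(2*((6/(-5))))) - g = (-9 + 1/(2*((6*(-⅕))))) - g = (-9 + 1/(2*(-6/5))) - g = (-9 + (½)*(-⅚)) - g = (-9 - 5/12) - g = -113/12 - g)
16*(-5 + l(6, b(-5))) = 16*(-5 + (-113/12 - 1*6)) = 16*(-5 + (-113/12 - 6)) = 16*(-5 - 185/12) = 16*(-245/12) = -980/3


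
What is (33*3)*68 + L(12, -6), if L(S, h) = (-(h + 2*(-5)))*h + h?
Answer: 6630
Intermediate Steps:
L(S, h) = h + h*(10 - h) (L(S, h) = (-(h - 10))*h + h = (-(-10 + h))*h + h = (10 - h)*h + h = h*(10 - h) + h = h + h*(10 - h))
(33*3)*68 + L(12, -6) = (33*3)*68 - 6*(11 - 1*(-6)) = 99*68 - 6*(11 + 6) = 6732 - 6*17 = 6732 - 102 = 6630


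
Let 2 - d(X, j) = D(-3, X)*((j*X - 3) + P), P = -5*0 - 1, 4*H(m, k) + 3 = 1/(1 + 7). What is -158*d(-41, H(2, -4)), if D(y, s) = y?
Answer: -198211/16 ≈ -12388.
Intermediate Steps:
H(m, k) = -23/32 (H(m, k) = -¾ + 1/(4*(1 + 7)) = -¾ + (¼)/8 = -¾ + (¼)*(⅛) = -¾ + 1/32 = -23/32)
P = -1 (P = 0 - 1 = -1)
d(X, j) = -10 + 3*X*j (d(X, j) = 2 - (-3)*((j*X - 3) - 1) = 2 - (-3)*((X*j - 3) - 1) = 2 - (-3)*((-3 + X*j) - 1) = 2 - (-3)*(-4 + X*j) = 2 - (12 - 3*X*j) = 2 + (-12 + 3*X*j) = -10 + 3*X*j)
-158*d(-41, H(2, -4)) = -158*(-10 + 3*(-41)*(-23/32)) = -158*(-10 + 2829/32) = -158*2509/32 = -198211/16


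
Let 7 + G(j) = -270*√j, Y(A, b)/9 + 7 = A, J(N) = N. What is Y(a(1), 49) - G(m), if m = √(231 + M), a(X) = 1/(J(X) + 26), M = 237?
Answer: -167/3 + 270*√6*13^(¼) ≈ 1200.1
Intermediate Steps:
a(X) = 1/(26 + X) (a(X) = 1/(X + 26) = 1/(26 + X))
m = 6*√13 (m = √(231 + 237) = √468 = 6*√13 ≈ 21.633)
Y(A, b) = -63 + 9*A
G(j) = -7 - 270*√j
Y(a(1), 49) - G(m) = (-63 + 9/(26 + 1)) - (-7 - 270*√6*13^(¼)) = (-63 + 9/27) - (-7 - 270*√6*13^(¼)) = (-63 + 9*(1/27)) - (-7 - 270*√6*13^(¼)) = (-63 + ⅓) + (7 + 270*√6*13^(¼)) = -188/3 + (7 + 270*√6*13^(¼)) = -167/3 + 270*√6*13^(¼)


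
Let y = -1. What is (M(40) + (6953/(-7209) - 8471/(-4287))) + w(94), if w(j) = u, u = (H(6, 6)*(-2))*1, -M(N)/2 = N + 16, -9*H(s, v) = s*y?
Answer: -1157101604/10301661 ≈ -112.32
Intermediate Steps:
H(s, v) = s/9 (H(s, v) = -s*(-1)/9 = -(-1)*s/9 = s/9)
M(N) = -32 - 2*N (M(N) = -2*(N + 16) = -2*(16 + N) = -32 - 2*N)
u = -4/3 (u = (((1/9)*6)*(-2))*1 = ((2/3)*(-2))*1 = -4/3*1 = -4/3 ≈ -1.3333)
w(j) = -4/3
(M(40) + (6953/(-7209) - 8471/(-4287))) + w(94) = ((-32 - 2*40) + (6953/(-7209) - 8471/(-4287))) - 4/3 = ((-32 - 80) + (6953*(-1/7209) - 8471*(-1/4287))) - 4/3 = (-112 + (-6953/7209 + 8471/4287)) - 4/3 = (-112 + 10419976/10301661) - 4/3 = -1143366056/10301661 - 4/3 = -1157101604/10301661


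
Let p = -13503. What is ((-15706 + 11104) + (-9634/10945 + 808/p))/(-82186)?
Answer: 340135026566/6073148236155 ≈ 0.056006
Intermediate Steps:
((-15706 + 11104) + (-9634/10945 + 808/p))/(-82186) = ((-15706 + 11104) + (-9634/10945 + 808/(-13503)))/(-82186) = (-4602 + (-9634*1/10945 + 808*(-1/13503)))*(-1/82186) = (-4602 + (-9634/10945 - 808/13503))*(-1/82186) = (-4602 - 138931462/147790335)*(-1/82186) = -680270053132/147790335*(-1/82186) = 340135026566/6073148236155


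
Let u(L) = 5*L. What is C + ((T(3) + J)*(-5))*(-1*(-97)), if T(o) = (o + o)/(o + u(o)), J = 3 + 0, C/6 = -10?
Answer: -5030/3 ≈ -1676.7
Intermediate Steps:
C = -60 (C = 6*(-10) = -60)
J = 3
T(o) = ⅓ (T(o) = (o + o)/(o + 5*o) = (2*o)/((6*o)) = (2*o)*(1/(6*o)) = ⅓)
C + ((T(3) + J)*(-5))*(-1*(-97)) = -60 + ((⅓ + 3)*(-5))*(-1*(-97)) = -60 + ((10/3)*(-5))*97 = -60 - 50/3*97 = -60 - 4850/3 = -5030/3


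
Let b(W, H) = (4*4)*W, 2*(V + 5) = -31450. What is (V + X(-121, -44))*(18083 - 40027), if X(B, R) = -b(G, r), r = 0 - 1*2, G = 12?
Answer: 349392368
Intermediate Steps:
V = -15730 (V = -5 + (½)*(-31450) = -5 - 15725 = -15730)
r = -2 (r = 0 - 2 = -2)
b(W, H) = 16*W
X(B, R) = -192 (X(B, R) = -16*12 = -1*192 = -192)
(V + X(-121, -44))*(18083 - 40027) = (-15730 - 192)*(18083 - 40027) = -15922*(-21944) = 349392368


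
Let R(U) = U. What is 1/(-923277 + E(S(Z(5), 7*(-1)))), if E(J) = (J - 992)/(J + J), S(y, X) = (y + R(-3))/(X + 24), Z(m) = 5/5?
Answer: -2/1838121 ≈ -1.0881e-6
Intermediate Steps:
Z(m) = 1 (Z(m) = 5*(⅕) = 1)
S(y, X) = (-3 + y)/(24 + X) (S(y, X) = (y - 3)/(X + 24) = (-3 + y)/(24 + X))
E(J) = (-992 + J)/(2*J) (E(J) = (-992 + J)/((2*J)) = (-992 + J)*(1/(2*J)) = (-992 + J)/(2*J))
1/(-923277 + E(S(Z(5), 7*(-1)))) = 1/(-923277 + (-992 + (-3 + 1)/(24 + 7*(-1)))/(2*(((-3 + 1)/(24 + 7*(-1)))))) = 1/(-923277 + (-992 - 2/(24 - 7))/(2*((-2/(24 - 7))))) = 1/(-923277 + (-992 - 2/17)/(2*((-2/17)))) = 1/(-923277 + (-992 + (1/17)*(-2))/(2*(((1/17)*(-2))))) = 1/(-923277 + (-992 - 2/17)/(2*(-2/17))) = 1/(-923277 + (½)*(-17/2)*(-16866/17)) = 1/(-923277 + 8433/2) = 1/(-1838121/2) = -2/1838121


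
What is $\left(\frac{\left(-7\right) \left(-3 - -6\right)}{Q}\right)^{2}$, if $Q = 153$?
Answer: $\frac{49}{2601} \approx 0.018839$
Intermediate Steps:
$\left(\frac{\left(-7\right) \left(-3 - -6\right)}{Q}\right)^{2} = \left(\frac{\left(-7\right) \left(-3 - -6\right)}{153}\right)^{2} = \left(- 7 \left(-3 + 6\right) \frac{1}{153}\right)^{2} = \left(\left(-7\right) 3 \cdot \frac{1}{153}\right)^{2} = \left(\left(-21\right) \frac{1}{153}\right)^{2} = \left(- \frac{7}{51}\right)^{2} = \frac{49}{2601}$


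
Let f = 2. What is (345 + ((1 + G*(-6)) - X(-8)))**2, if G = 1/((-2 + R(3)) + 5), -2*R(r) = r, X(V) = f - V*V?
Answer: 163216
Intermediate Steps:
X(V) = 2 - V**2 (X(V) = 2 - V*V = 2 - V**2)
R(r) = -r/2
G = 2/3 (G = 1/((-2 - 1/2*3) + 5) = 1/((-2 - 3/2) + 5) = 1/(-7/2 + 5) = 1/(3/2) = 2/3 ≈ 0.66667)
(345 + ((1 + G*(-6)) - X(-8)))**2 = (345 + ((1 + (2/3)*(-6)) - (2 - 1*(-8)**2)))**2 = (345 + ((1 - 4) - (2 - 1*64)))**2 = (345 + (-3 - (2 - 64)))**2 = (345 + (-3 - 1*(-62)))**2 = (345 + (-3 + 62))**2 = (345 + 59)**2 = 404**2 = 163216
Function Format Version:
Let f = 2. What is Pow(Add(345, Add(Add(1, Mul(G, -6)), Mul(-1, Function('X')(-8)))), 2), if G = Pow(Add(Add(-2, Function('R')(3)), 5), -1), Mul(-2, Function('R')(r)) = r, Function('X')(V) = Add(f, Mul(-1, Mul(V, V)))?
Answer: 163216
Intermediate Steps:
Function('X')(V) = Add(2, Mul(-1, Pow(V, 2))) (Function('X')(V) = Add(2, Mul(-1, Mul(V, V))) = Add(2, Mul(-1, Pow(V, 2))))
Function('R')(r) = Mul(Rational(-1, 2), r)
G = Rational(2, 3) (G = Pow(Add(Add(-2, Mul(Rational(-1, 2), 3)), 5), -1) = Pow(Add(Add(-2, Rational(-3, 2)), 5), -1) = Pow(Add(Rational(-7, 2), 5), -1) = Pow(Rational(3, 2), -1) = Rational(2, 3) ≈ 0.66667)
Pow(Add(345, Add(Add(1, Mul(G, -6)), Mul(-1, Function('X')(-8)))), 2) = Pow(Add(345, Add(Add(1, Mul(Rational(2, 3), -6)), Mul(-1, Add(2, Mul(-1, Pow(-8, 2)))))), 2) = Pow(Add(345, Add(Add(1, -4), Mul(-1, Add(2, Mul(-1, 64))))), 2) = Pow(Add(345, Add(-3, Mul(-1, Add(2, -64)))), 2) = Pow(Add(345, Add(-3, Mul(-1, -62))), 2) = Pow(Add(345, Add(-3, 62)), 2) = Pow(Add(345, 59), 2) = Pow(404, 2) = 163216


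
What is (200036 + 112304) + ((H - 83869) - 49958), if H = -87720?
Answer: 90793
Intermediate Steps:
(200036 + 112304) + ((H - 83869) - 49958) = (200036 + 112304) + ((-87720 - 83869) - 49958) = 312340 + (-171589 - 49958) = 312340 - 221547 = 90793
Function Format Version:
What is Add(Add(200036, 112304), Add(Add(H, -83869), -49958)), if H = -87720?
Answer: 90793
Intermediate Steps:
Add(Add(200036, 112304), Add(Add(H, -83869), -49958)) = Add(Add(200036, 112304), Add(Add(-87720, -83869), -49958)) = Add(312340, Add(-171589, -49958)) = Add(312340, -221547) = 90793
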